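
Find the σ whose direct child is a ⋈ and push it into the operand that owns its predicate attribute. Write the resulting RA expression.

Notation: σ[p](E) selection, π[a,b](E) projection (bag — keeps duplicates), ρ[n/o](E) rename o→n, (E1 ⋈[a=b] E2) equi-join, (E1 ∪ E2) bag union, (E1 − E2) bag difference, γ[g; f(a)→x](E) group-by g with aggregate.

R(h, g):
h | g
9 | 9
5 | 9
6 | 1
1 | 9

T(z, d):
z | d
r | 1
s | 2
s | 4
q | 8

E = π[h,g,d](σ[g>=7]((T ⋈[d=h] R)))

σ filters on g, owned by the right side.
E' = π[h,g,d]((T ⋈[d=h] σ[g>=7](R)))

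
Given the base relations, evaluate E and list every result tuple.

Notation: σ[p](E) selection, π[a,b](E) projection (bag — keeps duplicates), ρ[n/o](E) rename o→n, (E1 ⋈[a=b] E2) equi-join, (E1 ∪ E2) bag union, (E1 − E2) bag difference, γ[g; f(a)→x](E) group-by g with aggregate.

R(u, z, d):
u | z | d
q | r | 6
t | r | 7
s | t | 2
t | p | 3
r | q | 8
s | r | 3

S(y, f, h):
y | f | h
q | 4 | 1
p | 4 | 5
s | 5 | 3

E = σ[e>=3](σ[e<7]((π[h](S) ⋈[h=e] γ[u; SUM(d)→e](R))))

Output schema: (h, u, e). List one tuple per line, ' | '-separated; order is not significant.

Row counts bottom-up:
  S → 3
  π[h](S) → 3
  R → 6
  γ[u; SUM(d)→e](R) → 4
  (π[h](S) ⋈[h=e] γ[u; SUM(d)→e](R)) → 1
  σ[e<7]((π[h](S) ⋈[h=e] γ[u; SUM(d)→e](R))) → 1
  σ[e>=3](σ[e<7]((π[h](S) ⋈[h=e] γ[u; SUM(d)→e](R)))) → 1

== RESULT ==
h | u | e
5 | s | 5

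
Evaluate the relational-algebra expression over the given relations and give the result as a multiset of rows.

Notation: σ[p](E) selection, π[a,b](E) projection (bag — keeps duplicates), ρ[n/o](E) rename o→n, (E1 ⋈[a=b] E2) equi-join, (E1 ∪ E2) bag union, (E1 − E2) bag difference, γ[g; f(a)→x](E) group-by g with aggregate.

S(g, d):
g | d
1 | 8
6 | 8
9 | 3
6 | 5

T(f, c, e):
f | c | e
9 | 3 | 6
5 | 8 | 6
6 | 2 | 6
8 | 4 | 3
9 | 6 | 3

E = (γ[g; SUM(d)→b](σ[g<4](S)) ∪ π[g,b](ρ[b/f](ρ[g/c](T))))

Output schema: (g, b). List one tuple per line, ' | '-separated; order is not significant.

Row counts bottom-up:
  S → 4
  σ[g<4](S) → 1
  γ[g; SUM(d)→b](σ[g<4](S)) → 1
  T → 5
  ρ[g/c](T) → 5
  ρ[b/f](ρ[g/c](T)) → 5
  π[g,b](ρ[b/f](ρ[g/c](T))) → 5
  (γ[g; SUM(d)→b](σ[g<4](S)) ∪ π[g,b](ρ[b/f](ρ[g/c](T)))) → 6

== RESULT ==
g | b
1 | 8
2 | 6
3 | 9
4 | 8
6 | 9
8 | 5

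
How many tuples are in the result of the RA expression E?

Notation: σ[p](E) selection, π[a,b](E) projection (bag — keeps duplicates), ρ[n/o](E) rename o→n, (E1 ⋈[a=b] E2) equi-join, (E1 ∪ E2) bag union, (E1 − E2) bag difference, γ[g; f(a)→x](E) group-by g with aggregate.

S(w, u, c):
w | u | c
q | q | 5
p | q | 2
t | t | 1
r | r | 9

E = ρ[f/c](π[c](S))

Stepwise |·|:
  S → 4
  π[c](S) → 4
  ρ[f/c](π[c](S)) → 4

|E| = 4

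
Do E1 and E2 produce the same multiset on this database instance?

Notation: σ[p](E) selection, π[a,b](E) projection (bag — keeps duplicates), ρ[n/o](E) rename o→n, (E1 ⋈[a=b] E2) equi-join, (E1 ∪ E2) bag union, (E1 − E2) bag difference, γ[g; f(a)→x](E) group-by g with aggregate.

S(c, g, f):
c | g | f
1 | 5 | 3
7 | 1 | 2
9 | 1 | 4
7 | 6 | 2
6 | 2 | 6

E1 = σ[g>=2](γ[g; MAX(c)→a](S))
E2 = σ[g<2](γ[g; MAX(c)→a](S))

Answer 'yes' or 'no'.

E1 stepwise |·|:
  S → 5
  γ[g; MAX(c)→a](S) → 4
  σ[g>=2](γ[g; MAX(c)→a](S)) → 3
E2 stepwise |·|:
  S → 5
  γ[g; MAX(c)→a](S) → 4
  σ[g<2](γ[g; MAX(c)→a](S)) → 1

E1 result:
g | a
2 | 6
5 | 1
6 | 7
E2 result:
g | a
1 | 9
Witness: (6, 7) appears 1× in E1 but 0× in E2.

no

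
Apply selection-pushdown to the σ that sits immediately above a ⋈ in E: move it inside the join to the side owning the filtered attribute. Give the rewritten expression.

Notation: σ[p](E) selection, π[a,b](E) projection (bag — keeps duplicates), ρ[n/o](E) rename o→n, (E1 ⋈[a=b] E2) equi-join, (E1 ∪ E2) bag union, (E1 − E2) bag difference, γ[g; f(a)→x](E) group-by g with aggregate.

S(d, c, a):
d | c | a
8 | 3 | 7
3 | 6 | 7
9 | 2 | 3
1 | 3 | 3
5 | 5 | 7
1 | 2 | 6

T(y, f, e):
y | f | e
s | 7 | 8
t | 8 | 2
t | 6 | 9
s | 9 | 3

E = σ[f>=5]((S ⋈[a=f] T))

σ filters on f, owned by the right side.
E' = (S ⋈[a=f] σ[f>=5](T))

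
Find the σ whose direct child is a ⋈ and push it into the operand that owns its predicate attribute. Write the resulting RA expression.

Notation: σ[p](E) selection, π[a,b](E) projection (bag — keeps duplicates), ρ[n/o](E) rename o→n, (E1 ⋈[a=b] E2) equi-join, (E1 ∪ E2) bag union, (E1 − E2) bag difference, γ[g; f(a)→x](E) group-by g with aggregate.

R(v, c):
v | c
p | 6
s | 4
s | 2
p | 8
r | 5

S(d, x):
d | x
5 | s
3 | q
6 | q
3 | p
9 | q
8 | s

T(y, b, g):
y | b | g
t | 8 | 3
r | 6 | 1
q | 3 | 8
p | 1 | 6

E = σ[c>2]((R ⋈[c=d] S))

σ filters on c, owned by the left side.
E' = (σ[c>2](R) ⋈[c=d] S)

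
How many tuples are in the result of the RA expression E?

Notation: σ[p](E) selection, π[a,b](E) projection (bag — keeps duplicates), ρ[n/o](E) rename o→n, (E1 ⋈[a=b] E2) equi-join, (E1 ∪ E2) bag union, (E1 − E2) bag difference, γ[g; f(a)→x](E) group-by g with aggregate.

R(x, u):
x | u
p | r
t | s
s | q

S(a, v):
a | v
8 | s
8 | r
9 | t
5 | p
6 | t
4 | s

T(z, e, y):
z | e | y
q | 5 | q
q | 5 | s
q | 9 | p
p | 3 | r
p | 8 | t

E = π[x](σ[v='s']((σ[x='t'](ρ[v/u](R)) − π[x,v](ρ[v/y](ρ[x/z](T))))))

Subexpression sizes:
  R → 3
  ρ[v/u](R) → 3
  σ[x='t'](ρ[v/u](R)) → 1
  T → 5
  ρ[x/z](T) → 5
  ρ[v/y](ρ[x/z](T)) → 5
  π[x,v](ρ[v/y](ρ[x/z](T))) → 5
  (σ[x='t'](ρ[v/u](R)) − π[x,v](ρ[v/y](ρ[x/z](T)))) → 1
  σ[v='s']((σ[x='t'](ρ[v/u](R)) − π[x,v](ρ[v/y](ρ[x/z](T))))) → 1
  π[x](σ[v='s']((σ[x='t'](ρ[v/u](R)) − π[x,v](ρ[v/y](ρ[x/z](T)))))) → 1

|E| = 1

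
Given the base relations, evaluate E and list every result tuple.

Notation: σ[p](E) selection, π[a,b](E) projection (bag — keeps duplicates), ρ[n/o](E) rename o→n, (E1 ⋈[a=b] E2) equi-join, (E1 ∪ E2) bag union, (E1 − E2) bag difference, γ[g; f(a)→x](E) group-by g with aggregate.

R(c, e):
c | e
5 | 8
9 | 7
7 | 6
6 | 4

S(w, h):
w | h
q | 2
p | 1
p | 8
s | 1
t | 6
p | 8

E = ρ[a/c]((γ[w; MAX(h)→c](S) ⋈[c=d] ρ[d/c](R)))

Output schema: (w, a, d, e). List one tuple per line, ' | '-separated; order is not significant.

Stepwise |·|:
  S → 6
  γ[w; MAX(h)→c](S) → 4
  R → 4
  ρ[d/c](R) → 4
  (γ[w; MAX(h)→c](S) ⋈[c=d] ρ[d/c](R)) → 1
  ρ[a/c]((γ[w; MAX(h)→c](S) ⋈[c=d] ρ[d/c](R))) → 1

== RESULT ==
w | a | d | e
t | 6 | 6 | 4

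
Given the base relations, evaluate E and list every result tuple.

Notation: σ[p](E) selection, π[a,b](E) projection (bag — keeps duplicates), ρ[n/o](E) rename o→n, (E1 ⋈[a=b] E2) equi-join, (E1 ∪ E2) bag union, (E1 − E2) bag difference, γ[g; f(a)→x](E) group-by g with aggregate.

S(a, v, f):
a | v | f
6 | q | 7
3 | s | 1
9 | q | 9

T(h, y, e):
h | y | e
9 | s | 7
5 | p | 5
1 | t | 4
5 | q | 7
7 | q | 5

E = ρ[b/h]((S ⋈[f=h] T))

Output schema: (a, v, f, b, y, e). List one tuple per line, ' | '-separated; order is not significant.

Per-node cardinality:
  S → 3
  T → 5
  (S ⋈[f=h] T) → 3
  ρ[b/h]((S ⋈[f=h] T)) → 3

== RESULT ==
a | v | f | b | y | e
3 | s | 1 | 1 | t | 4
6 | q | 7 | 7 | q | 5
9 | q | 9 | 9 | s | 7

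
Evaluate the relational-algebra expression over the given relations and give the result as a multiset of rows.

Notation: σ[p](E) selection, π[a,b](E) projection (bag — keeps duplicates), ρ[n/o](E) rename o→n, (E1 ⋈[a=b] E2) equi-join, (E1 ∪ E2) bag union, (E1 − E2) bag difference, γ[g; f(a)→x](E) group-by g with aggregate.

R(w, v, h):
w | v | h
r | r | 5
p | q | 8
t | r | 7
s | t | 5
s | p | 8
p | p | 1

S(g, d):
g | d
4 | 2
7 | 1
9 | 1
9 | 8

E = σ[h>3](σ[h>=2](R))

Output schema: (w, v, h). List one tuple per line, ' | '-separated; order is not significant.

Per-node cardinality:
  R → 6
  σ[h>=2](R) → 5
  σ[h>3](σ[h>=2](R)) → 5

== RESULT ==
w | v | h
p | q | 8
r | r | 5
s | p | 8
s | t | 5
t | r | 7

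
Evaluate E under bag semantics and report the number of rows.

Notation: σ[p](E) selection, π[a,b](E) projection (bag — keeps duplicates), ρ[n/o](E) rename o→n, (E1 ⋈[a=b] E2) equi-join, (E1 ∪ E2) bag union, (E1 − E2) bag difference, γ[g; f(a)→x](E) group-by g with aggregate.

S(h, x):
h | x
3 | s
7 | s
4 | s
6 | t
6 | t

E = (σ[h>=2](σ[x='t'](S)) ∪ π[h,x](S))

Stepwise |·|:
  S → 5
  σ[x='t'](S) → 2
  σ[h>=2](σ[x='t'](S)) → 2
  S → 5
  π[h,x](S) → 5
  (σ[h>=2](σ[x='t'](S)) ∪ π[h,x](S)) → 7

|E| = 7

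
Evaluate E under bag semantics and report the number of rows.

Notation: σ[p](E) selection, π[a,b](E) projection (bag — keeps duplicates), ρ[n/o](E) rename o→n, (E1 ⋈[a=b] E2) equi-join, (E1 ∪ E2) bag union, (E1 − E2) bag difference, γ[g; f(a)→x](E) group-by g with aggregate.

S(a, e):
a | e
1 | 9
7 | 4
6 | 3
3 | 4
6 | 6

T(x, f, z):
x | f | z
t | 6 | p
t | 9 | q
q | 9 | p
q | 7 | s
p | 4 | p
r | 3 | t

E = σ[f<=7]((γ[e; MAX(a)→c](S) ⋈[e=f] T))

Per-node cardinality:
  S → 5
  γ[e; MAX(a)→c](S) → 4
  T → 6
  (γ[e; MAX(a)→c](S) ⋈[e=f] T) → 5
  σ[f<=7]((γ[e; MAX(a)→c](S) ⋈[e=f] T)) → 3

|E| = 3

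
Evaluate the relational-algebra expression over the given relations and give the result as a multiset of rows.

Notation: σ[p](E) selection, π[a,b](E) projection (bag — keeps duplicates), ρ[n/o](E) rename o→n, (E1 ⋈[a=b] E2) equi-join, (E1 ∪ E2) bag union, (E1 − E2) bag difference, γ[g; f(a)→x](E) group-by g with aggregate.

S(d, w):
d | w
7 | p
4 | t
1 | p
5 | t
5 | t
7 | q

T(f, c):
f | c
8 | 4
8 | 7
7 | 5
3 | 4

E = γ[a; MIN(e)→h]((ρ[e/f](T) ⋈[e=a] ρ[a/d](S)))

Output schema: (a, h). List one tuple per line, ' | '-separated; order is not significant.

Per-node cardinality:
  T → 4
  ρ[e/f](T) → 4
  S → 6
  ρ[a/d](S) → 6
  (ρ[e/f](T) ⋈[e=a] ρ[a/d](S)) → 2
  γ[a; MIN(e)→h]((ρ[e/f](T) ⋈[e=a] ρ[a/d](S))) → 1

== RESULT ==
a | h
7 | 7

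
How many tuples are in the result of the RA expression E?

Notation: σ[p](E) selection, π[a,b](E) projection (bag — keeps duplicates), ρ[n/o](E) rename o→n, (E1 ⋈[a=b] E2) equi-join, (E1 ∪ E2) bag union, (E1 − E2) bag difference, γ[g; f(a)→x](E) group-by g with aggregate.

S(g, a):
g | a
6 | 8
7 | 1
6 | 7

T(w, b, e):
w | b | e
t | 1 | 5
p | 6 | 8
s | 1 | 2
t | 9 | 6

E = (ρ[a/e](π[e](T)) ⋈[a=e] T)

Stepwise |·|:
  T → 4
  π[e](T) → 4
  ρ[a/e](π[e](T)) → 4
  T → 4
  (ρ[a/e](π[e](T)) ⋈[a=e] T) → 4

|E| = 4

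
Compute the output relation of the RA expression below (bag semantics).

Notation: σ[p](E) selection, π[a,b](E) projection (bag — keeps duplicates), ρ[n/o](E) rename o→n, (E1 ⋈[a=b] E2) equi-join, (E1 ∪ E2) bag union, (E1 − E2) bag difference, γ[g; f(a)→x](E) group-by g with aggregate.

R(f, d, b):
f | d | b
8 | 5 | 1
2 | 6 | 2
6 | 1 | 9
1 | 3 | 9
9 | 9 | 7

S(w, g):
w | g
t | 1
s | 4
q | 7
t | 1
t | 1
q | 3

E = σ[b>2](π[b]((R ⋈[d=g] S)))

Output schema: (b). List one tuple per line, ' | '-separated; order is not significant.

Stepwise |·|:
  R → 5
  S → 6
  (R ⋈[d=g] S) → 4
  π[b]((R ⋈[d=g] S)) → 4
  σ[b>2](π[b]((R ⋈[d=g] S))) → 4

== RESULT ==
b
9
9
9
9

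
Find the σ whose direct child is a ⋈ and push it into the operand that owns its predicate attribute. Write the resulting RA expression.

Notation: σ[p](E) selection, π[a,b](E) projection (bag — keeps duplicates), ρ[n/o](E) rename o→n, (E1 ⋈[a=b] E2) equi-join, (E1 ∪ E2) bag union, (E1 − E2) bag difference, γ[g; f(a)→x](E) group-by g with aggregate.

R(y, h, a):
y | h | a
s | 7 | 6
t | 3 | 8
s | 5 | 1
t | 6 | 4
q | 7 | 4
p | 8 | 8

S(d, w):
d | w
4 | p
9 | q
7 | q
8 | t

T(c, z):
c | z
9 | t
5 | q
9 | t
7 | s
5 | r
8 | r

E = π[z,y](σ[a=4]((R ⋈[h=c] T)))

σ filters on a, owned by the left side.
E' = π[z,y]((σ[a=4](R) ⋈[h=c] T))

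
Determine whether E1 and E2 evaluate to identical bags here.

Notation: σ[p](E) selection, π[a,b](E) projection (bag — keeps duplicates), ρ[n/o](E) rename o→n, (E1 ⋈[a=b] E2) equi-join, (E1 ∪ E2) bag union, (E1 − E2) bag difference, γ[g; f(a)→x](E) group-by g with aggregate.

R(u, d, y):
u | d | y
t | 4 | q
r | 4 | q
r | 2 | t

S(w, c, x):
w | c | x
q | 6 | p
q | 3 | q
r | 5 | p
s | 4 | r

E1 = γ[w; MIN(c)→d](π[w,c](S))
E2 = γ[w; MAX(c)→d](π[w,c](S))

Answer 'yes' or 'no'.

E1 stepwise |·|:
  S → 4
  π[w,c](S) → 4
  γ[w; MIN(c)→d](π[w,c](S)) → 3
E2 stepwise |·|:
  S → 4
  π[w,c](S) → 4
  γ[w; MAX(c)→d](π[w,c](S)) → 3

E1 result:
w | d
q | 3
r | 5
s | 4
E2 result:
w | d
q | 6
r | 5
s | 4
Witness: ('q', 6) appears 0× in E1 but 1× in E2.

no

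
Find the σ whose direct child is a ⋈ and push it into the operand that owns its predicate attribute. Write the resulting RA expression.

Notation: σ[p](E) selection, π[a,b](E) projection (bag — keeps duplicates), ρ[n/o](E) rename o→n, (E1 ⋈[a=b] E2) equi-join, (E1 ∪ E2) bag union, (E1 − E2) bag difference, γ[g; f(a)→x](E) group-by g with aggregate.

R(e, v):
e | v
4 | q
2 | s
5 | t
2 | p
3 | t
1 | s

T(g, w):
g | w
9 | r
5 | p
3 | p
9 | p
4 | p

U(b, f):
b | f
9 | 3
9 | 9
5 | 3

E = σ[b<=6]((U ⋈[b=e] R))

σ filters on b, owned by the left side.
E' = (σ[b<=6](U) ⋈[b=e] R)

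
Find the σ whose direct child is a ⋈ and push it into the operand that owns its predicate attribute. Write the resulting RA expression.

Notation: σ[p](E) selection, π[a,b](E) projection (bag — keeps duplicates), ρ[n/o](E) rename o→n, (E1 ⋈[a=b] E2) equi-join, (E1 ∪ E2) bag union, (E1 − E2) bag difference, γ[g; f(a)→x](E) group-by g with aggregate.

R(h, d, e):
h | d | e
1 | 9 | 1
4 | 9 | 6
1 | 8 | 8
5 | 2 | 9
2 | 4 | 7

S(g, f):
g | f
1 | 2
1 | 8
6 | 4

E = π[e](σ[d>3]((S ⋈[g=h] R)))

σ filters on d, owned by the right side.
E' = π[e]((S ⋈[g=h] σ[d>3](R)))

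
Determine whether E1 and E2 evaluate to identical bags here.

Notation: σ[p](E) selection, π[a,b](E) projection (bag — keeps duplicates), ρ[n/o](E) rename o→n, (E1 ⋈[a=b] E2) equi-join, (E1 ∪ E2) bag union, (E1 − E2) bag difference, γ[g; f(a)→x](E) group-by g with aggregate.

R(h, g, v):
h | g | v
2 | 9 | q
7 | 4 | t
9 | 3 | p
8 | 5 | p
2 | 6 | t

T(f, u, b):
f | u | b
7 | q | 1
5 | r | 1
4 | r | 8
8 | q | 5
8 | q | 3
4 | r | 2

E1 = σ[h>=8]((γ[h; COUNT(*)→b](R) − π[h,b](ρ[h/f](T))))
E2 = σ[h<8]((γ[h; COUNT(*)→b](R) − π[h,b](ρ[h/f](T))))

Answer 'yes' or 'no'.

E1 per-node cardinality:
  R → 5
  γ[h; COUNT(*)→b](R) → 4
  T → 6
  ρ[h/f](T) → 6
  π[h,b](ρ[h/f](T)) → 6
  (γ[h; COUNT(*)→b](R) − π[h,b](ρ[h/f](T))) → 3
  σ[h>=8]((γ[h; COUNT(*)→b](R) − π[h,b](ρ[h/f](T)))) → 2
E2 per-node cardinality:
  R → 5
  γ[h; COUNT(*)→b](R) → 4
  T → 6
  ρ[h/f](T) → 6
  π[h,b](ρ[h/f](T)) → 6
  (γ[h; COUNT(*)→b](R) − π[h,b](ρ[h/f](T))) → 3
  σ[h<8]((γ[h; COUNT(*)→b](R) − π[h,b](ρ[h/f](T)))) → 1

E1 result:
h | b
8 | 1
9 | 1
E2 result:
h | b
2 | 2
Witness: (9, 1) appears 1× in E1 but 0× in E2.

no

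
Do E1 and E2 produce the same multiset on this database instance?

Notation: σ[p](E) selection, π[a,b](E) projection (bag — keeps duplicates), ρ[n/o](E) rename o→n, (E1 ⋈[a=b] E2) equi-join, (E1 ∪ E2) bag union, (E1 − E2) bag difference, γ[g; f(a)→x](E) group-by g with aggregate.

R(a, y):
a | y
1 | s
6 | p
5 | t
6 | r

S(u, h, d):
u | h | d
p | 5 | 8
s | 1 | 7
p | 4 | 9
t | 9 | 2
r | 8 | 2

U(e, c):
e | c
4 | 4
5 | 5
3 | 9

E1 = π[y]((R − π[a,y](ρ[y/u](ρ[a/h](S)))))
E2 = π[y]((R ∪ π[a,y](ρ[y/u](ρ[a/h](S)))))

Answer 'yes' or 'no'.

E1 row counts bottom-up:
  R → 4
  S → 5
  ρ[a/h](S) → 5
  ρ[y/u](ρ[a/h](S)) → 5
  π[a,y](ρ[y/u](ρ[a/h](S))) → 5
  (R − π[a,y](ρ[y/u](ρ[a/h](S)))) → 3
  π[y]((R − π[a,y](ρ[y/u](ρ[a/h](S))))) → 3
E2 row counts bottom-up:
  R → 4
  S → 5
  ρ[a/h](S) → 5
  ρ[y/u](ρ[a/h](S)) → 5
  π[a,y](ρ[y/u](ρ[a/h](S))) → 5
  (R ∪ π[a,y](ρ[y/u](ρ[a/h](S)))) → 9
  π[y]((R ∪ π[a,y](ρ[y/u](ρ[a/h](S))))) → 9

E1 result:
y
p
r
t
E2 result:
y
p
p
p
r
r
s
s
t
t
Witness: ('s',) appears 0× in E1 but 2× in E2.

no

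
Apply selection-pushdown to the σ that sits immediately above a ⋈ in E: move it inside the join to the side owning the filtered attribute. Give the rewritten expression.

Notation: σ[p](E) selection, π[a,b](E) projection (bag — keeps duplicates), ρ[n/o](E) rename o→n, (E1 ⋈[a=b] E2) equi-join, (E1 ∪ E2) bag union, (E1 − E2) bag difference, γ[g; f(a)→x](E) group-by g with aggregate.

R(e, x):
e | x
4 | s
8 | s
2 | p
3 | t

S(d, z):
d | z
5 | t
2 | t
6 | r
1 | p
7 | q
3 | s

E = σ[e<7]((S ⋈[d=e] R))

σ filters on e, owned by the right side.
E' = (S ⋈[d=e] σ[e<7](R))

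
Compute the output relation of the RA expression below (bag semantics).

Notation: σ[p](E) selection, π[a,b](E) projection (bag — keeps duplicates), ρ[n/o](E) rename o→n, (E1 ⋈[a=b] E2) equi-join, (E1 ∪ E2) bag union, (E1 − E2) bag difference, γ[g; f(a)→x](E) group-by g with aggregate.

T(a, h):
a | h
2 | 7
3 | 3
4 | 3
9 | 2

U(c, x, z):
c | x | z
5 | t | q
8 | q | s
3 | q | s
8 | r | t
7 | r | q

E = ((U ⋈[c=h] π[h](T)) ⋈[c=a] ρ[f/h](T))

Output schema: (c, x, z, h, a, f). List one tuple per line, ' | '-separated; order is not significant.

Subexpression sizes:
  U → 5
  T → 4
  π[h](T) → 4
  (U ⋈[c=h] π[h](T)) → 3
  T → 4
  ρ[f/h](T) → 4
  ((U ⋈[c=h] π[h](T)) ⋈[c=a] ρ[f/h](T)) → 2

== RESULT ==
c | x | z | h | a | f
3 | q | s | 3 | 3 | 3
3 | q | s | 3 | 3 | 3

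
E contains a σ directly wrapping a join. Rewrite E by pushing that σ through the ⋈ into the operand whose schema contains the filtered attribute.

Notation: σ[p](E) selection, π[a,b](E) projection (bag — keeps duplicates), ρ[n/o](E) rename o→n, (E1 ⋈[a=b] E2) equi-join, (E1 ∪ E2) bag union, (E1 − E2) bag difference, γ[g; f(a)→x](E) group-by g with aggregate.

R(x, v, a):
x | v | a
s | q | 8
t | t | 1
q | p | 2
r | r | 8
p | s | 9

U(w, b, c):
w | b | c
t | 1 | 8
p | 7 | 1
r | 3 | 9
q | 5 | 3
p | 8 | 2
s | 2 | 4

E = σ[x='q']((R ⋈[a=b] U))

σ filters on x, owned by the left side.
E' = (σ[x='q'](R) ⋈[a=b] U)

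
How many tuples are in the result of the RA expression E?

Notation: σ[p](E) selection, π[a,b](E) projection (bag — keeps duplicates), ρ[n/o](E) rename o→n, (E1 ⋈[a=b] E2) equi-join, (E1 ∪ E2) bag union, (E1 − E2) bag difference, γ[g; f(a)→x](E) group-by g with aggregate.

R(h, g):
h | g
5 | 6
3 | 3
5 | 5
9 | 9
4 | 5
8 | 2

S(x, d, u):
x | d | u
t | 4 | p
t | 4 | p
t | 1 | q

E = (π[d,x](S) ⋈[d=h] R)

Subexpression sizes:
  S → 3
  π[d,x](S) → 3
  R → 6
  (π[d,x](S) ⋈[d=h] R) → 2

|E| = 2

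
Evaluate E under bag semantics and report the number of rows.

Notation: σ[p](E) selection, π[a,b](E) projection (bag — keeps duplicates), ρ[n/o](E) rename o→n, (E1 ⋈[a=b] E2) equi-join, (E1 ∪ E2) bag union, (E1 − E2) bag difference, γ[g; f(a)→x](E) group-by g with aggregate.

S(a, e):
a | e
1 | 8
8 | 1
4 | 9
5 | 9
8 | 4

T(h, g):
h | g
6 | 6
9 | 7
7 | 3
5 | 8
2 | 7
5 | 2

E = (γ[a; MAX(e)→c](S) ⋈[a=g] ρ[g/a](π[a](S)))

Subexpression sizes:
  S → 5
  γ[a; MAX(e)→c](S) → 4
  S → 5
  π[a](S) → 5
  ρ[g/a](π[a](S)) → 5
  (γ[a; MAX(e)→c](S) ⋈[a=g] ρ[g/a](π[a](S))) → 5

|E| = 5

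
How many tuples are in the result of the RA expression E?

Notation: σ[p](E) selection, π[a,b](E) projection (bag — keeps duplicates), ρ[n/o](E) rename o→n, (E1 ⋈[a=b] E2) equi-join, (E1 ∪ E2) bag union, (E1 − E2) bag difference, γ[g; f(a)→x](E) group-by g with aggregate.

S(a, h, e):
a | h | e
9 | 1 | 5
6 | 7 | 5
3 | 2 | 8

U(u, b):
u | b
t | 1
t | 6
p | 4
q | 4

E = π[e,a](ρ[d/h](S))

Subexpression sizes:
  S → 3
  ρ[d/h](S) → 3
  π[e,a](ρ[d/h](S)) → 3

|E| = 3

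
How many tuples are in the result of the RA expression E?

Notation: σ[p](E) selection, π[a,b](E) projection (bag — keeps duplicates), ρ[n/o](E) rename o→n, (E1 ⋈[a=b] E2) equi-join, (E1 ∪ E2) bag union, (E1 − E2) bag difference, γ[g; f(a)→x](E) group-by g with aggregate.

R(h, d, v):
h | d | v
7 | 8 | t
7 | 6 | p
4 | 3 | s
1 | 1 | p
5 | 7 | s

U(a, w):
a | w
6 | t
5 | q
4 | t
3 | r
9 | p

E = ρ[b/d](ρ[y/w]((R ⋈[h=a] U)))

Row counts bottom-up:
  R → 5
  U → 5
  (R ⋈[h=a] U) → 2
  ρ[y/w]((R ⋈[h=a] U)) → 2
  ρ[b/d](ρ[y/w]((R ⋈[h=a] U))) → 2

|E| = 2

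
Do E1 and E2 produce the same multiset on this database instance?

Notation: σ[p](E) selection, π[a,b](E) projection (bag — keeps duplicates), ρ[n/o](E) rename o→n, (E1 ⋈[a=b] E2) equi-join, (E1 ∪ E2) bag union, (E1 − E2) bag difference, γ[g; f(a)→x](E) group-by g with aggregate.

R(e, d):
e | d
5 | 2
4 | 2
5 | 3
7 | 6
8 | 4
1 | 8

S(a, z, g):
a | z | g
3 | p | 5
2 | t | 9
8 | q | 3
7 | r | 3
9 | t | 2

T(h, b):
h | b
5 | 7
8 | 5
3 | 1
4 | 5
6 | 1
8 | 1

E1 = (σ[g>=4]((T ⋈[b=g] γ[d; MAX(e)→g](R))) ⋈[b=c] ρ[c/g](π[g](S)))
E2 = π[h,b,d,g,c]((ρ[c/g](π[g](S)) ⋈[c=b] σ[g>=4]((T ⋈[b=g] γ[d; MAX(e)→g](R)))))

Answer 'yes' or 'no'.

E1 per-node cardinality:
  T → 6
  R → 6
  γ[d; MAX(e)→g](R) → 5
  (T ⋈[b=g] γ[d; MAX(e)→g](R)) → 8
  σ[g>=4]((T ⋈[b=g] γ[d; MAX(e)→g](R))) → 5
  S → 5
  π[g](S) → 5
  ρ[c/g](π[g](S)) → 5
  (σ[g>=4]((T ⋈[b=g] γ[d; MAX(e)→g](R))) ⋈[b=c] ρ[c/g](π[g](S))) → 4
E2 per-node cardinality:
  S → 5
  π[g](S) → 5
  ρ[c/g](π[g](S)) → 5
  T → 6
  R → 6
  γ[d; MAX(e)→g](R) → 5
  (T ⋈[b=g] γ[d; MAX(e)→g](R)) → 8
  σ[g>=4]((T ⋈[b=g] γ[d; MAX(e)→g](R))) → 5
  (ρ[c/g](π[g](S)) ⋈[c=b] σ[g>=4]((T ⋈[b=g] γ[d; MAX(e)→g](R)))) → 4
  π[h,b,d,g,c]((ρ[c/g](π[g](S)) ⋈[c=b] σ[g>=4]((T ⋈[b=g] γ[d; MAX(e)→g](R))))) → 4

E1 and E2 produce the same multiset:
h | b | d | g | c
4 | 5 | 2 | 5 | 5
4 | 5 | 3 | 5 | 5
8 | 5 | 2 | 5 | 5
8 | 5 | 3 | 5 | 5

yes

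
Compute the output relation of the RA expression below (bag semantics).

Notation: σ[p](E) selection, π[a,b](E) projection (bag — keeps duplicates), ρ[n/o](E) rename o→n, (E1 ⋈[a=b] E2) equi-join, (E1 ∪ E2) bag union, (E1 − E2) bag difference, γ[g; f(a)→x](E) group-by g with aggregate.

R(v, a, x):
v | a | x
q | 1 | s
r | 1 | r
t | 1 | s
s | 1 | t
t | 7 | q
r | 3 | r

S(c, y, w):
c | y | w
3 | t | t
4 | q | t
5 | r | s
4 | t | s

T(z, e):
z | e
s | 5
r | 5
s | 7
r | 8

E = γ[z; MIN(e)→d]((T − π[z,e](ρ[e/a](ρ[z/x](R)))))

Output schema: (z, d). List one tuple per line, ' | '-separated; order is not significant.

Stepwise |·|:
  T → 4
  R → 6
  ρ[z/x](R) → 6
  ρ[e/a](ρ[z/x](R)) → 6
  π[z,e](ρ[e/a](ρ[z/x](R))) → 6
  (T − π[z,e](ρ[e/a](ρ[z/x](R)))) → 4
  γ[z; MIN(e)→d]((T − π[z,e](ρ[e/a](ρ[z/x](R))))) → 2

== RESULT ==
z | d
r | 5
s | 5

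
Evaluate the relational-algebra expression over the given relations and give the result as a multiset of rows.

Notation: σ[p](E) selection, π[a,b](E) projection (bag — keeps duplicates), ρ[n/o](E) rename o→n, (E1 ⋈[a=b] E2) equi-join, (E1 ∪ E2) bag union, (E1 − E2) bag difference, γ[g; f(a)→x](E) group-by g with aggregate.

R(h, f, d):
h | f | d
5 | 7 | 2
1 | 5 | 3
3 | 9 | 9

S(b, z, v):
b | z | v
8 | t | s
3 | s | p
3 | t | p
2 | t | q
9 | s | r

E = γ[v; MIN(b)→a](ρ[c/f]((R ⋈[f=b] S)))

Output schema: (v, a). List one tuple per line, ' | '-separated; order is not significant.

Stepwise |·|:
  R → 3
  S → 5
  (R ⋈[f=b] S) → 1
  ρ[c/f]((R ⋈[f=b] S)) → 1
  γ[v; MIN(b)→a](ρ[c/f]((R ⋈[f=b] S))) → 1

== RESULT ==
v | a
r | 9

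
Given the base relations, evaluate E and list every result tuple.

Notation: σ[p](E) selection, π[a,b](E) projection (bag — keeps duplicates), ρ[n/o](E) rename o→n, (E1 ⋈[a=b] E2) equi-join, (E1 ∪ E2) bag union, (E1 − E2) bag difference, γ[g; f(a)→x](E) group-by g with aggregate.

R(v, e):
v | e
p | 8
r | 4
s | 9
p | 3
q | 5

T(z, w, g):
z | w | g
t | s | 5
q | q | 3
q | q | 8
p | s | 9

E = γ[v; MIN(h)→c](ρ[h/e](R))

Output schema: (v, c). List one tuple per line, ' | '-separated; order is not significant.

Subexpression sizes:
  R → 5
  ρ[h/e](R) → 5
  γ[v; MIN(h)→c](ρ[h/e](R)) → 4

== RESULT ==
v | c
p | 3
q | 5
r | 4
s | 9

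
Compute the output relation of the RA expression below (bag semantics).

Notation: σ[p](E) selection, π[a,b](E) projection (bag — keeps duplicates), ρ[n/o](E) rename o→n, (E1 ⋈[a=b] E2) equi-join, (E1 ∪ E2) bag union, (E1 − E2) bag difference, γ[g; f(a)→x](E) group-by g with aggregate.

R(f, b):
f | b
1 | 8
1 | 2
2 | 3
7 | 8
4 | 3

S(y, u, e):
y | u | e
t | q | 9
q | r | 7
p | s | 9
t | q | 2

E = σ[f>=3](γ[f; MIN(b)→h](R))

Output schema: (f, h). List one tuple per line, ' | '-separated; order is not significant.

Stepwise |·|:
  R → 5
  γ[f; MIN(b)→h](R) → 4
  σ[f>=3](γ[f; MIN(b)→h](R)) → 2

== RESULT ==
f | h
4 | 3
7 | 8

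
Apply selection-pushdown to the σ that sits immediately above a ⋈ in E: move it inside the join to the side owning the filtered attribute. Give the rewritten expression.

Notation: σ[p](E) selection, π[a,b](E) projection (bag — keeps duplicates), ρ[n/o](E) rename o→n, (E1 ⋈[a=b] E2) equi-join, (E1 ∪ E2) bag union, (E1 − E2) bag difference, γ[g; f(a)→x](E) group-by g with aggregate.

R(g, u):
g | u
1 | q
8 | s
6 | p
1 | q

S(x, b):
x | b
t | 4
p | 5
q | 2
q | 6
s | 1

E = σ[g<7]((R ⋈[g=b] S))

σ filters on g, owned by the left side.
E' = (σ[g<7](R) ⋈[g=b] S)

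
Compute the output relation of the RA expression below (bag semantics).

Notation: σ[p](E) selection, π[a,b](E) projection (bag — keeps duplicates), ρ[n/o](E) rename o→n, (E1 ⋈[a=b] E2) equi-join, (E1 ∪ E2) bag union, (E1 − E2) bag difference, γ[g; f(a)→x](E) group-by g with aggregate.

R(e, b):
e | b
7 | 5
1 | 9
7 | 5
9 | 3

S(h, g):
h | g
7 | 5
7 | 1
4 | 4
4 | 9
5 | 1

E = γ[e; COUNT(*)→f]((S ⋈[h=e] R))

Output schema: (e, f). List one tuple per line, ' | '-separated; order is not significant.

Stepwise |·|:
  S → 5
  R → 4
  (S ⋈[h=e] R) → 4
  γ[e; COUNT(*)→f]((S ⋈[h=e] R)) → 1

== RESULT ==
e | f
7 | 4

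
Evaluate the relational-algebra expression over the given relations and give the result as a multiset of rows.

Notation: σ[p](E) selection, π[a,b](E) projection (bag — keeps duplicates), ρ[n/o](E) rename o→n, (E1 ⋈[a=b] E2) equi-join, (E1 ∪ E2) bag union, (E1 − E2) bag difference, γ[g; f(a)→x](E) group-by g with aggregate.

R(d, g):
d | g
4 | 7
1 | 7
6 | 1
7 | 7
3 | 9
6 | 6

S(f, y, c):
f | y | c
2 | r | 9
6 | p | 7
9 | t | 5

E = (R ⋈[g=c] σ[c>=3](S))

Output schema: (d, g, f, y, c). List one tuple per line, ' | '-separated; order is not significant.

Per-node cardinality:
  R → 6
  S → 3
  σ[c>=3](S) → 3
  (R ⋈[g=c] σ[c>=3](S)) → 4

== RESULT ==
d | g | f | y | c
1 | 7 | 6 | p | 7
3 | 9 | 2 | r | 9
4 | 7 | 6 | p | 7
7 | 7 | 6 | p | 7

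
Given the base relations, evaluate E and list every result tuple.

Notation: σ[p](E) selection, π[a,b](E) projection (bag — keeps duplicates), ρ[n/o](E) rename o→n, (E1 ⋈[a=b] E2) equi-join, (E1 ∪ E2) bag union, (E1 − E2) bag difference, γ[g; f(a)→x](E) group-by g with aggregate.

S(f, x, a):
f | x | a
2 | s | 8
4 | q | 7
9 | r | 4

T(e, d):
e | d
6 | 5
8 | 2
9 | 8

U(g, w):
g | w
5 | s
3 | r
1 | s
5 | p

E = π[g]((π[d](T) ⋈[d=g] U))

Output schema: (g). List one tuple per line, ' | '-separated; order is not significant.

Stepwise |·|:
  T → 3
  π[d](T) → 3
  U → 4
  (π[d](T) ⋈[d=g] U) → 2
  π[g]((π[d](T) ⋈[d=g] U)) → 2

== RESULT ==
g
5
5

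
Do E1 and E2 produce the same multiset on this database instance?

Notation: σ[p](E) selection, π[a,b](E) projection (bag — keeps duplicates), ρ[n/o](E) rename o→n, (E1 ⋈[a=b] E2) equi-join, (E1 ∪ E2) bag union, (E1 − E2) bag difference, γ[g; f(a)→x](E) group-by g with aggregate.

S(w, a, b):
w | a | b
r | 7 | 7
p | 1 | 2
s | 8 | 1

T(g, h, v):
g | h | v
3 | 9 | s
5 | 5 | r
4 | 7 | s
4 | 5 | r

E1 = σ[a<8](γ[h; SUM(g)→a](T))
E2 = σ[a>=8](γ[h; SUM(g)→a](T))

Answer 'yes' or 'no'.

E1 per-node cardinality:
  T → 4
  γ[h; SUM(g)→a](T) → 3
  σ[a<8](γ[h; SUM(g)→a](T)) → 2
E2 per-node cardinality:
  T → 4
  γ[h; SUM(g)→a](T) → 3
  σ[a>=8](γ[h; SUM(g)→a](T)) → 1

E1 result:
h | a
7 | 4
9 | 3
E2 result:
h | a
5 | 9
Witness: (7, 4) appears 1× in E1 but 0× in E2.

no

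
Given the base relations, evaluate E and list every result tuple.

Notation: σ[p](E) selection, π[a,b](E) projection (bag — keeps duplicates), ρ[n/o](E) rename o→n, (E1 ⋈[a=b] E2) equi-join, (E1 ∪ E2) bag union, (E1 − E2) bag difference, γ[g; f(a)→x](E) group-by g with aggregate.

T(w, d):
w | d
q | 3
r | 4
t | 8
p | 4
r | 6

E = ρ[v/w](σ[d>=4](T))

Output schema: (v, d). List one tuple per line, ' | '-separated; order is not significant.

Subexpression sizes:
  T → 5
  σ[d>=4](T) → 4
  ρ[v/w](σ[d>=4](T)) → 4

== RESULT ==
v | d
p | 4
r | 4
r | 6
t | 8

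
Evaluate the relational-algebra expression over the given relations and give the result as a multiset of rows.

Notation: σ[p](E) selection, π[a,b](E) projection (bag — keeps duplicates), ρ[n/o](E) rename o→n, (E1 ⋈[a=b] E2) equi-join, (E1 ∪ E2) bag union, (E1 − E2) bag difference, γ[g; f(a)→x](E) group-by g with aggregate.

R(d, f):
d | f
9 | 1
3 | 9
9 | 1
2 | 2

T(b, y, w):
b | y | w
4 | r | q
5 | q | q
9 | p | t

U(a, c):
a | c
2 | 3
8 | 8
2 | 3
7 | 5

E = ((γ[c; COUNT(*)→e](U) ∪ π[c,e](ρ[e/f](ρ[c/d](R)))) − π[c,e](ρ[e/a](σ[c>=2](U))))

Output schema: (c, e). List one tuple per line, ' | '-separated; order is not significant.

Subexpression sizes:
  U → 4
  γ[c; COUNT(*)→e](U) → 3
  R → 4
  ρ[c/d](R) → 4
  ρ[e/f](ρ[c/d](R)) → 4
  π[c,e](ρ[e/f](ρ[c/d](R))) → 4
  (γ[c; COUNT(*)→e](U) ∪ π[c,e](ρ[e/f](ρ[c/d](R)))) → 7
  U → 4
  σ[c>=2](U) → 4
  ρ[e/a](σ[c>=2](U)) → 4
  π[c,e](ρ[e/a](σ[c>=2](U))) → 4
  ((γ[c; COUNT(*)→e](U) ∪ π[c,e](ρ[e/f](ρ[c/d](R)))) − π[c,e](ρ[e/a](σ[c>=2](U)))) → 6

== RESULT ==
c | e
2 | 2
3 | 9
5 | 1
8 | 1
9 | 1
9 | 1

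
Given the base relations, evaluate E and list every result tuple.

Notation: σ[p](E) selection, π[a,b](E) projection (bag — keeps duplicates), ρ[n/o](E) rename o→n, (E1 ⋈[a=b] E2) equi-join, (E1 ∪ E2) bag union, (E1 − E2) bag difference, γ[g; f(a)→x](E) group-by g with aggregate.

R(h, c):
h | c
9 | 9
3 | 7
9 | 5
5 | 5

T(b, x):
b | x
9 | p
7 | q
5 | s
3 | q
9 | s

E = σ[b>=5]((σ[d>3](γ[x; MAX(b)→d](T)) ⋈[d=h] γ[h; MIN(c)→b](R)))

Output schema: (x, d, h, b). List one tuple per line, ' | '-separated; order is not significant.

Per-node cardinality:
  T → 5
  γ[x; MAX(b)→d](T) → 3
  σ[d>3](γ[x; MAX(b)→d](T)) → 3
  R → 4
  γ[h; MIN(c)→b](R) → 3
  (σ[d>3](γ[x; MAX(b)→d](T)) ⋈[d=h] γ[h; MIN(c)→b](R)) → 2
  σ[b>=5]((σ[d>3](γ[x; MAX(b)→d](T)) ⋈[d=h] γ[h; MIN(c)→b](R))) → 2

== RESULT ==
x | d | h | b
p | 9 | 9 | 5
s | 9 | 9 | 5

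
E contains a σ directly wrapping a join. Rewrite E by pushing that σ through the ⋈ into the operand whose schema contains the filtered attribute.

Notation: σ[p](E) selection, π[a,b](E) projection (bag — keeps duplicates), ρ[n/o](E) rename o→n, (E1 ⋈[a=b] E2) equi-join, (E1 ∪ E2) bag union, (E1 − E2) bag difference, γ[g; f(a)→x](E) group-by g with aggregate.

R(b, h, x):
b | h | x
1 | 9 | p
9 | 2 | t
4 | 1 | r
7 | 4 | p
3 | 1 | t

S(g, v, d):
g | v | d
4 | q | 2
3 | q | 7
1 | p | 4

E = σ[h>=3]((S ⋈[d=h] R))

σ filters on h, owned by the right side.
E' = (S ⋈[d=h] σ[h>=3](R))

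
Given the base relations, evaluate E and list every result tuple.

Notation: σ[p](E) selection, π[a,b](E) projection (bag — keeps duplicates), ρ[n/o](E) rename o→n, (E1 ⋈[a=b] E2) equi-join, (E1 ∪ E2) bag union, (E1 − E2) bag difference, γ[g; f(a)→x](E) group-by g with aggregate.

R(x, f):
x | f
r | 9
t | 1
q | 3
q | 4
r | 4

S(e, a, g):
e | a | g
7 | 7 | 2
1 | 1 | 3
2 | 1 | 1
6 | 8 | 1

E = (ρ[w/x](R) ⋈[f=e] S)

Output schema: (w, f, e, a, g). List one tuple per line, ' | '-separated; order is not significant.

Per-node cardinality:
  R → 5
  ρ[w/x](R) → 5
  S → 4
  (ρ[w/x](R) ⋈[f=e] S) → 1

== RESULT ==
w | f | e | a | g
t | 1 | 1 | 1 | 3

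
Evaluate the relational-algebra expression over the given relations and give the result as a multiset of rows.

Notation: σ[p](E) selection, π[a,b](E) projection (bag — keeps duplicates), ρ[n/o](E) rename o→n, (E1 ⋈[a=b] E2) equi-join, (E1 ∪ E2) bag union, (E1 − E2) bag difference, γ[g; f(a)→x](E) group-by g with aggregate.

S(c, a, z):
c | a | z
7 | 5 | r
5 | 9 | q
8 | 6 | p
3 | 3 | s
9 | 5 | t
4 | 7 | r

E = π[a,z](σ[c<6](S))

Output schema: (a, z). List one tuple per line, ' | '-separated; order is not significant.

Subexpression sizes:
  S → 6
  σ[c<6](S) → 3
  π[a,z](σ[c<6](S)) → 3

== RESULT ==
a | z
3 | s
7 | r
9 | q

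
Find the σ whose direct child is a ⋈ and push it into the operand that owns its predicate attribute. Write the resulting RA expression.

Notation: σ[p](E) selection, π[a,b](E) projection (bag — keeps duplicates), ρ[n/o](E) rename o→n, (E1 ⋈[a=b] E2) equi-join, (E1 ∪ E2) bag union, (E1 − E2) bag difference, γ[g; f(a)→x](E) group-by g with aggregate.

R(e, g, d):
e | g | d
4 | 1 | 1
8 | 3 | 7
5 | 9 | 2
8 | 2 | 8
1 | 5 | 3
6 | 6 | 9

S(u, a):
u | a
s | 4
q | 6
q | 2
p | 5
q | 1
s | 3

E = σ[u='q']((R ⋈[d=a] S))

σ filters on u, owned by the right side.
E' = (R ⋈[d=a] σ[u='q'](S))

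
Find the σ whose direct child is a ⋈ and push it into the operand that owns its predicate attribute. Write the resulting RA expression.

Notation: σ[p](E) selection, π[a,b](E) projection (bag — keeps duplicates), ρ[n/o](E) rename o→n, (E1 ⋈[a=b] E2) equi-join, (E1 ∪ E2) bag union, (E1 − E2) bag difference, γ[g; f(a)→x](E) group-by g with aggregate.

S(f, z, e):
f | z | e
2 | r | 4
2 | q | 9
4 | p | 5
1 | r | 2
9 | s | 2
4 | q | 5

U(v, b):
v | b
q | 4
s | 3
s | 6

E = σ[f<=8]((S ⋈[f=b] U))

σ filters on f, owned by the left side.
E' = (σ[f<=8](S) ⋈[f=b] U)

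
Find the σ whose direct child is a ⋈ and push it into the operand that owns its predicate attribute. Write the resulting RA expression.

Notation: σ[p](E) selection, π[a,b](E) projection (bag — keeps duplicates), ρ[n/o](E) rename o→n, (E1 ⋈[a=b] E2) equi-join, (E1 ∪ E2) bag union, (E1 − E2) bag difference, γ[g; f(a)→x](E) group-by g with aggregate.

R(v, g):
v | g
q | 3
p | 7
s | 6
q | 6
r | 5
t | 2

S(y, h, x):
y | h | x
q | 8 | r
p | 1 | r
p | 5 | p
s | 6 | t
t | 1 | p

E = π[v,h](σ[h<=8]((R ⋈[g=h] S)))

σ filters on h, owned by the right side.
E' = π[v,h]((R ⋈[g=h] σ[h<=8](S)))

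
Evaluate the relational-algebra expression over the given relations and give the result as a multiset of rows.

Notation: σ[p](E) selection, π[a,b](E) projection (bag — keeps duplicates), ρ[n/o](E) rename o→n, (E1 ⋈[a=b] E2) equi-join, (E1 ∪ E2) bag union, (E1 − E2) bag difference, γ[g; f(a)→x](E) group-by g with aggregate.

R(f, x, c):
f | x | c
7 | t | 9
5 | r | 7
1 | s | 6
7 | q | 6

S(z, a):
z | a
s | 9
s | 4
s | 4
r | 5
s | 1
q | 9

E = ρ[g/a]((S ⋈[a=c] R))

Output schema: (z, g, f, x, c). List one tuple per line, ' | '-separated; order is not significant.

Subexpression sizes:
  S → 6
  R → 4
  (S ⋈[a=c] R) → 2
  ρ[g/a]((S ⋈[a=c] R)) → 2

== RESULT ==
z | g | f | x | c
q | 9 | 7 | t | 9
s | 9 | 7 | t | 9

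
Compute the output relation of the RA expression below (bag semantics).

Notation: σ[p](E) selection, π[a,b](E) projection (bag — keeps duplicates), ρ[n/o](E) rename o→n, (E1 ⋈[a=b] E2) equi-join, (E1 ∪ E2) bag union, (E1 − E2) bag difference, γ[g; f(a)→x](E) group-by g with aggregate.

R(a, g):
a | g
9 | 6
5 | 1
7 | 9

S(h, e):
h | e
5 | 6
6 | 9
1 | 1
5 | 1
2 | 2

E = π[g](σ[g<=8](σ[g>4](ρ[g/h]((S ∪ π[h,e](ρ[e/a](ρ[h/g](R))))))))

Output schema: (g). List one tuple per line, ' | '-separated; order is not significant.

Row counts bottom-up:
  S → 5
  R → 3
  ρ[h/g](R) → 3
  ρ[e/a](ρ[h/g](R)) → 3
  π[h,e](ρ[e/a](ρ[h/g](R))) → 3
  (S ∪ π[h,e](ρ[e/a](ρ[h/g](R)))) → 8
  ρ[g/h]((S ∪ π[h,e](ρ[e/a](ρ[h/g](R))))) → 8
  σ[g>4](ρ[g/h]((S ∪ π[h,e](ρ[e/a](ρ[h/g](R)))))) → 5
  σ[g<=8](σ[g>4](ρ[g/h]((S ∪ π[h,e](ρ[e/a](ρ[h/g](R))))))) → 4
  π[g](σ[g<=8](σ[g>4](ρ[g/h]((S ∪ π[h,e](ρ[e/a](ρ[h/g](R)))))))) → 4

== RESULT ==
g
5
5
6
6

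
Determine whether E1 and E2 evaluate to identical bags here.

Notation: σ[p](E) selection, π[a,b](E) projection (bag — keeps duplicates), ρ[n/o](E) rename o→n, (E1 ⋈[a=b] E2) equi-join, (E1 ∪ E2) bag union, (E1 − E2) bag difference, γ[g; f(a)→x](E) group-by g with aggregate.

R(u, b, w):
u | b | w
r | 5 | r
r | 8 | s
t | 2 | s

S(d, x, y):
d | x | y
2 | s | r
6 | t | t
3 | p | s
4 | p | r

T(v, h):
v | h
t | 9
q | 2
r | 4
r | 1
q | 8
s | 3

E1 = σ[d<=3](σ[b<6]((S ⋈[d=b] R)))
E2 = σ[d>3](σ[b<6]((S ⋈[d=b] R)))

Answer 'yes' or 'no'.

E1 stepwise |·|:
  S → 4
  R → 3
  (S ⋈[d=b] R) → 1
  σ[b<6]((S ⋈[d=b] R)) → 1
  σ[d<=3](σ[b<6]((S ⋈[d=b] R))) → 1
E2 stepwise |·|:
  S → 4
  R → 3
  (S ⋈[d=b] R) → 1
  σ[b<6]((S ⋈[d=b] R)) → 1
  σ[d>3](σ[b<6]((S ⋈[d=b] R))) → 0

E1 result:
d | x | y | u | b | w
2 | s | r | t | 2 | s
E2 result:
d | x | y | u | b | w
(0 rows)
Witness: (2, 's', 'r', 't', 2, 's') appears 1× in E1 but 0× in E2.

no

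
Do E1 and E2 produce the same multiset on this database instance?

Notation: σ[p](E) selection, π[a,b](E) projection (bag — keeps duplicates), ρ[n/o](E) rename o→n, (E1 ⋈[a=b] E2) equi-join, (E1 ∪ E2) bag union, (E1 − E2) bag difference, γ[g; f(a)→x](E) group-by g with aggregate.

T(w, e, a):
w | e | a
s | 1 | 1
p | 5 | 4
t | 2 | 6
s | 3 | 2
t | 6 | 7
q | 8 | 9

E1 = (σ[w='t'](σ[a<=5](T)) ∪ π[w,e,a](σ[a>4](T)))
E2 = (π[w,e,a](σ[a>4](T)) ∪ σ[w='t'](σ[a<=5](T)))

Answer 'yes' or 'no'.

E1 row counts bottom-up:
  T → 6
  σ[a<=5](T) → 3
  σ[w='t'](σ[a<=5](T)) → 0
  T → 6
  σ[a>4](T) → 3
  π[w,e,a](σ[a>4](T)) → 3
  (σ[w='t'](σ[a<=5](T)) ∪ π[w,e,a](σ[a>4](T))) → 3
E2 row counts bottom-up:
  T → 6
  σ[a>4](T) → 3
  π[w,e,a](σ[a>4](T)) → 3
  T → 6
  σ[a<=5](T) → 3
  σ[w='t'](σ[a<=5](T)) → 0
  (π[w,e,a](σ[a>4](T)) ∪ σ[w='t'](σ[a<=5](T))) → 3

E1 and E2 produce the same multiset:
w | e | a
q | 8 | 9
t | 2 | 6
t | 6 | 7

yes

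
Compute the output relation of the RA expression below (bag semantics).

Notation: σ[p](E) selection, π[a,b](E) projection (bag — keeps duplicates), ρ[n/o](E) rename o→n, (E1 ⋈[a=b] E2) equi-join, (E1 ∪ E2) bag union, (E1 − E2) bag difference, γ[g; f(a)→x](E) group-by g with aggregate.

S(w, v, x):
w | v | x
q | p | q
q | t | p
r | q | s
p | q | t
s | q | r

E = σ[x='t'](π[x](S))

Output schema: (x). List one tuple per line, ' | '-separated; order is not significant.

Stepwise |·|:
  S → 5
  π[x](S) → 5
  σ[x='t'](π[x](S)) → 1

== RESULT ==
x
t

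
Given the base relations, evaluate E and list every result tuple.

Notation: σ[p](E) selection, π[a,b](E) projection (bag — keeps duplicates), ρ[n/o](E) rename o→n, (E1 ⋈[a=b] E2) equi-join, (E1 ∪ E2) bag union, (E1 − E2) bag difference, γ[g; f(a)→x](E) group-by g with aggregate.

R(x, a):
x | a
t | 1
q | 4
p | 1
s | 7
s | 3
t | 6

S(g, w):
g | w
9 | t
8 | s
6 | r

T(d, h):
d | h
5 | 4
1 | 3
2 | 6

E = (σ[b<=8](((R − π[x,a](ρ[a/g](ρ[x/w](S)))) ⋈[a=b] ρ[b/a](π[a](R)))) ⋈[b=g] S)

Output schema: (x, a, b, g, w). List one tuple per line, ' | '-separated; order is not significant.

Stepwise |·|:
  R → 6
  S → 3
  ρ[x/w](S) → 3
  ρ[a/g](ρ[x/w](S)) → 3
  π[x,a](ρ[a/g](ρ[x/w](S))) → 3
  (R − π[x,a](ρ[a/g](ρ[x/w](S)))) → 6
  R → 6
  π[a](R) → 6
  ρ[b/a](π[a](R)) → 6
  ((R − π[x,a](ρ[a/g](ρ[x/w](S)))) ⋈[a=b] ρ[b/a](π[a](R))) → 8
  σ[b<=8](((R − π[x,a](ρ[a/g](ρ[x/w](S)))) ⋈[a=b] ρ[b/a](π[a](R)))) → 8
  S → 3
  (σ[b<=8](((R − π[x,a](ρ[a/g](ρ[x/w](S)))) ⋈[a=b] ρ[b/a](π[a](R)))) ⋈[b=g] S) → 1

== RESULT ==
x | a | b | g | w
t | 6 | 6 | 6 | r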